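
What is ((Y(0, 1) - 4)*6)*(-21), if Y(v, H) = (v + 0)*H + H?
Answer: 378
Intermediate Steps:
Y(v, H) = H + H*v (Y(v, H) = v*H + H = H*v + H = H + H*v)
((Y(0, 1) - 4)*6)*(-21) = ((1*(1 + 0) - 4)*6)*(-21) = ((1*1 - 4)*6)*(-21) = ((1 - 4)*6)*(-21) = -3*6*(-21) = -18*(-21) = 378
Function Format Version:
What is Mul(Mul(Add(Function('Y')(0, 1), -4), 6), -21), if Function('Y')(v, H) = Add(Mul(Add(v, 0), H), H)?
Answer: 378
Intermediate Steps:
Function('Y')(v, H) = Add(H, Mul(H, v)) (Function('Y')(v, H) = Add(Mul(v, H), H) = Add(Mul(H, v), H) = Add(H, Mul(H, v)))
Mul(Mul(Add(Function('Y')(0, 1), -4), 6), -21) = Mul(Mul(Add(Mul(1, Add(1, 0)), -4), 6), -21) = Mul(Mul(Add(Mul(1, 1), -4), 6), -21) = Mul(Mul(Add(1, -4), 6), -21) = Mul(Mul(-3, 6), -21) = Mul(-18, -21) = 378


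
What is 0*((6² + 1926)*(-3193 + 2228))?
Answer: 0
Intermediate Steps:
0*((6² + 1926)*(-3193 + 2228)) = 0*((36 + 1926)*(-965)) = 0*(1962*(-965)) = 0*(-1893330) = 0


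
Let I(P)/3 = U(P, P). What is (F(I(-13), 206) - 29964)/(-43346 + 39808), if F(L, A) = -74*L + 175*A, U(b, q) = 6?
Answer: -2377/1769 ≈ -1.3437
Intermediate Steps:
I(P) = 18 (I(P) = 3*6 = 18)
(F(I(-13), 206) - 29964)/(-43346 + 39808) = ((-74*18 + 175*206) - 29964)/(-43346 + 39808) = ((-1332 + 36050) - 29964)/(-3538) = (34718 - 29964)*(-1/3538) = 4754*(-1/3538) = -2377/1769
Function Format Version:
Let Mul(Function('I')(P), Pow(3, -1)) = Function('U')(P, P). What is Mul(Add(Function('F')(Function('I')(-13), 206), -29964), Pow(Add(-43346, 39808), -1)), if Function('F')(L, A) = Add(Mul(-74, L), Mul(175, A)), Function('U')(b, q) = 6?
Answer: Rational(-2377, 1769) ≈ -1.3437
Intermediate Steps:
Function('I')(P) = 18 (Function('I')(P) = Mul(3, 6) = 18)
Mul(Add(Function('F')(Function('I')(-13), 206), -29964), Pow(Add(-43346, 39808), -1)) = Mul(Add(Add(Mul(-74, 18), Mul(175, 206)), -29964), Pow(Add(-43346, 39808), -1)) = Mul(Add(Add(-1332, 36050), -29964), Pow(-3538, -1)) = Mul(Add(34718, -29964), Rational(-1, 3538)) = Mul(4754, Rational(-1, 3538)) = Rational(-2377, 1769)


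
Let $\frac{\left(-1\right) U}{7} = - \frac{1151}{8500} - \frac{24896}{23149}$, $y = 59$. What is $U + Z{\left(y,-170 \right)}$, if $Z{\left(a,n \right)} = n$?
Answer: $- \frac{4540354501}{28109500} \approx -161.52$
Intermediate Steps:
$U = \frac{238260499}{28109500}$ ($U = - 7 \left(- \frac{1151}{8500} - \frac{24896}{23149}\right) = \left(-7\right) \left(- \frac{238260499}{196766500}\right) = \frac{238260499}{28109500} \approx 8.4762$)
$U + Z{\left(y,-170 \right)} = \frac{238260499}{28109500} - 170 = - \frac{4540354501}{28109500}$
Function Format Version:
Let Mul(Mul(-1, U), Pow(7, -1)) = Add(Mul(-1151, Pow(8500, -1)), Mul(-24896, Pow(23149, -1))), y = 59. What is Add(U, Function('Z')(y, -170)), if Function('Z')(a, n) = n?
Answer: Rational(-4540354501, 28109500) ≈ -161.52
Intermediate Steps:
U = Rational(238260499, 28109500) (U = Mul(-7, Add(Mul(-1151, Pow(8500, -1)), Mul(-24896, Pow(23149, -1)))) = Mul(-7, Add(Mul(-1151, Rational(1, 8500)), Mul(-24896, Rational(1, 23149)))) = Mul(-7, Add(Rational(-1151, 8500), Rational(-24896, 23149))) = Mul(-7, Rational(-238260499, 196766500)) = Rational(238260499, 28109500) ≈ 8.4762)
Add(U, Function('Z')(y, -170)) = Add(Rational(238260499, 28109500), -170) = Rational(-4540354501, 28109500)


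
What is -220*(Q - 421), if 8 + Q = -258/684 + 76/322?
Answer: 866410270/9177 ≈ 94411.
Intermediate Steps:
Q = -149423/18354 (Q = -8 + (-258/684 + 76/322) = -8 + (-258*1/684 + 76*(1/322)) = -8 + (-43/114 + 38/161) = -8 - 2591/18354 = -149423/18354 ≈ -8.1412)
-220*(Q - 421) = -220*(-149423/18354 - 421) = -220*(-7876457/18354) = 866410270/9177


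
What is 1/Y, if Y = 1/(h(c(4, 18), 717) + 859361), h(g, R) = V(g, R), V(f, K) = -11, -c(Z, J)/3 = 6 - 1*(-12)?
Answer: 859350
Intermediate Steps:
c(Z, J) = -54 (c(Z, J) = -3*(6 - 1*(-12)) = -3*(6 + 12) = -3*18 = -54)
h(g, R) = -11
Y = 1/859350 (Y = 1/(-11 + 859361) = 1/859350 ≈ 1.1637e-6)
1/Y = 1/(1/859350) = 859350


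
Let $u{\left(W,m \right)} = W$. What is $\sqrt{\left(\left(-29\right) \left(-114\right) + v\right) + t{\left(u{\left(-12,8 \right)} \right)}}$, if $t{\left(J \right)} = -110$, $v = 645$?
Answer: $\sqrt{3841} \approx 61.976$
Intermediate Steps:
$\sqrt{\left(\left(-29\right) \left(-114\right) + v\right) + t{\left(u{\left(-12,8 \right)} \right)}} = \sqrt{\left(\left(-29\right) \left(-114\right) + 645\right) - 110} = \sqrt{\left(3306 + 645\right) - 110} = \sqrt{3951 - 110} = \sqrt{3841}$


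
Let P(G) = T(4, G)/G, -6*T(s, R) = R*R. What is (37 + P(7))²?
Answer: 46225/36 ≈ 1284.0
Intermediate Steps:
T(s, R) = -R²/6 (T(s, R) = -R*R/6 = -R²/6)
P(G) = -G/6 (P(G) = (-G²/6)/G = -G/6)
(37 + P(7))² = (37 - ⅙*7)² = (37 - 7/6)² = (215/6)² = 46225/36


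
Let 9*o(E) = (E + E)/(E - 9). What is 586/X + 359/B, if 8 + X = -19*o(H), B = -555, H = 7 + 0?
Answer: 2905171/33855 ≈ 85.812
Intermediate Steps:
H = 7
o(E) = 2*E/(9*(-9 + E)) (o(E) = ((E + E)/(E - 9))/9 = ((2*E)/(-9 + E))/9 = (2*E/(-9 + E))/9 = 2*E/(9*(-9 + E)))
X = 61/9 (X = -8 - 38*7/(9*(-9 + 7)) = -8 - 38*7/(9*(-2)) = -8 - 38*7*(-1)/(9*2) = -8 - 19*(-7/9) = -8 + 133/9 = 61/9 ≈ 6.7778)
586/X + 359/B = 586/(61/9) + 359/(-555) = 586*(9/61) + 359*(-1/555) = 5274/61 - 359/555 = 2905171/33855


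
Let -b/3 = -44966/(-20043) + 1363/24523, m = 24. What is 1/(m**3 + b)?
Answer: 163838163/2263768745485 ≈ 7.2374e-5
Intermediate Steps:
b = -1130019827/163838163 (b = -3*(-44966/(-20043) + 1363/24523) = -3*(-44966*(-1/20043) + 1363*(1/24523)) = -3*(44966/20043 + 1363/24523) = -3*1130019827/491514489 = -1130019827/163838163 ≈ -6.8972)
1/(m**3 + b) = 1/(24**3 - 1130019827/163838163) = 1/(13824 - 1130019827/163838163) = 1/(2263768745485/163838163) = 163838163/2263768745485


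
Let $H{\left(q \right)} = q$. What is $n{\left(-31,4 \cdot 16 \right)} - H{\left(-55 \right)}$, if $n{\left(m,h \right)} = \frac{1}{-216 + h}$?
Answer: $\frac{8359}{152} \approx 54.993$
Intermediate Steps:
$n{\left(-31,4 \cdot 16 \right)} - H{\left(-55 \right)} = \frac{1}{-216 + 4 \cdot 16} - -55 = \frac{1}{-216 + 64} + 55 = \frac{1}{-152} + 55 = - \frac{1}{152} + 55 = \frac{8359}{152}$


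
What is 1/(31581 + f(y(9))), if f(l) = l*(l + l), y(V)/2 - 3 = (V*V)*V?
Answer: 1/4318173 ≈ 2.3158e-7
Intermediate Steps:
y(V) = 6 + 2*V³ (y(V) = 6 + 2*((V*V)*V) = 6 + 2*(V²*V) = 6 + 2*V³)
f(l) = 2*l² (f(l) = l*(2*l) = 2*l²)
1/(31581 + f(y(9))) = 1/(31581 + 2*(6 + 2*9³)²) = 1/(31581 + 2*(6 + 2*729)²) = 1/(31581 + 2*(6 + 1458)²) = 1/(31581 + 2*1464²) = 1/(31581 + 2*2143296) = 1/(31581 + 4286592) = 1/4318173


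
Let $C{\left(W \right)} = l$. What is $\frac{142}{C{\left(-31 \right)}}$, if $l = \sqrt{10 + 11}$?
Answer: $\frac{142 \sqrt{21}}{21} \approx 30.987$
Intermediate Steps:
$l = \sqrt{21} \approx 4.5826$
$C{\left(W \right)} = \sqrt{21}$
$\frac{142}{C{\left(-31 \right)}} = \frac{142}{\sqrt{21}} = 142 \frac{\sqrt{21}}{21} = \frac{142 \sqrt{21}}{21}$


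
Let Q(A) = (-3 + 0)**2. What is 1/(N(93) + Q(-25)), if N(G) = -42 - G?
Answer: -1/126 ≈ -0.0079365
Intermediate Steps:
Q(A) = 9 (Q(A) = (-3)**2 = 9)
1/(N(93) + Q(-25)) = 1/((-42 - 1*93) + 9) = 1/((-42 - 93) + 9) = 1/(-135 + 9) = 1/(-126) = -1/126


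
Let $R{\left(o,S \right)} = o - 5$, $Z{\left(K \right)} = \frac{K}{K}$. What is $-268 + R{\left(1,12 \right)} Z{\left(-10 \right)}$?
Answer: $-272$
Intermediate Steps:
$Z{\left(K \right)} = 1$
$R{\left(o,S \right)} = -5 + o$ ($R{\left(o,S \right)} = o - 5 = -5 + o$)
$-268 + R{\left(1,12 \right)} Z{\left(-10 \right)} = -268 + \left(-5 + 1\right) 1 = -268 - 4 = -272$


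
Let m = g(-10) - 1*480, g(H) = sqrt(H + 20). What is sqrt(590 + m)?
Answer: sqrt(110 + sqrt(10)) ≈ 10.638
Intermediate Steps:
g(H) = sqrt(20 + H)
m = -480 + sqrt(10) (m = sqrt(20 - 10) - 1*480 = sqrt(10) - 480 = -480 + sqrt(10) ≈ -476.84)
sqrt(590 + m) = sqrt(590 + (-480 + sqrt(10))) = sqrt(110 + sqrt(10))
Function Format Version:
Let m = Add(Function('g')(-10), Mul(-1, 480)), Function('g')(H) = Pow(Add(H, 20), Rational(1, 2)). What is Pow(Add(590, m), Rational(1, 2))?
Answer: Pow(Add(110, Pow(10, Rational(1, 2))), Rational(1, 2)) ≈ 10.638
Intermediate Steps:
Function('g')(H) = Pow(Add(20, H), Rational(1, 2))
m = Add(-480, Pow(10, Rational(1, 2))) (m = Add(Pow(Add(20, -10), Rational(1, 2)), Mul(-1, 480)) = Add(Pow(10, Rational(1, 2)), -480) = Add(-480, Pow(10, Rational(1, 2))) ≈ -476.84)
Pow(Add(590, m), Rational(1, 2)) = Pow(Add(590, Add(-480, Pow(10, Rational(1, 2)))), Rational(1, 2)) = Pow(Add(110, Pow(10, Rational(1, 2))), Rational(1, 2))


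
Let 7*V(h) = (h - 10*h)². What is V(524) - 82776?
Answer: 21661224/7 ≈ 3.0945e+6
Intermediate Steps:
V(h) = 81*h²/7 (V(h) = (h - 10*h)²/7 = (-9*h)²/7 = (81*h²)/7 = 81*h²/7)
V(524) - 82776 = (81/7)*524² - 82776 = (81/7)*274576 - 82776 = 22240656/7 - 82776 = 21661224/7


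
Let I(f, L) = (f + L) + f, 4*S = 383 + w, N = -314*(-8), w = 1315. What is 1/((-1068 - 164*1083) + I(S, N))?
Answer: -1/175319 ≈ -5.7039e-6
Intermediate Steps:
N = 2512
S = 849/2 (S = (383 + 1315)/4 = (¼)*1698 = 849/2 ≈ 424.50)
I(f, L) = L + 2*f (I(f, L) = (L + f) + f = L + 2*f)
1/((-1068 - 164*1083) + I(S, N)) = 1/((-1068 - 164*1083) + (2512 + 2*(849/2))) = 1/((-1068 - 177612) + (2512 + 849)) = 1/(-178680 + 3361) = 1/(-175319) = -1/175319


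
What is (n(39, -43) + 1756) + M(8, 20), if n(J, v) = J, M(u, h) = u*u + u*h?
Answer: 2019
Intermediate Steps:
M(u, h) = u**2 + h*u
(n(39, -43) + 1756) + M(8, 20) = (39 + 1756) + 8*(20 + 8) = 1795 + 8*28 = 1795 + 224 = 2019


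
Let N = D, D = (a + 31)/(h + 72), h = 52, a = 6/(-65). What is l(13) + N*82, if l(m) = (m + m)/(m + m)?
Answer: 86399/4030 ≈ 21.439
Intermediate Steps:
a = -6/65 (a = 6*(-1/65) = -6/65 ≈ -0.092308)
l(m) = 1 (l(m) = (2*m)/((2*m)) = (2*m)*(1/(2*m)) = 1)
D = 2009/8060 (D = (-6/65 + 31)/(52 + 72) = (2009/65)/124 = (2009/65)*(1/124) = 2009/8060 ≈ 0.24926)
N = 2009/8060 ≈ 0.24926
l(13) + N*82 = 1 + (2009/8060)*82 = 1 + 82369/4030 = 86399/4030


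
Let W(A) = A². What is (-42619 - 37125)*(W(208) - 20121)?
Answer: -1845515392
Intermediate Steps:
(-42619 - 37125)*(W(208) - 20121) = (-42619 - 37125)*(208² - 20121) = -79744*(43264 - 20121) = -79744*23143 = -1845515392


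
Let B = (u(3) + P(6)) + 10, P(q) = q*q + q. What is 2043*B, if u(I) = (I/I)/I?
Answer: 106917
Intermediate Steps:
u(I) = 1/I
P(q) = q + q**2 (P(q) = q**2 + q = q + q**2)
B = 157/3 (B = (1/3 + 6*(1 + 6)) + 10 = (1/3 + 6*7) + 10 = (1/3 + 42) + 10 = 127/3 + 10 = 157/3 ≈ 52.333)
2043*B = 2043*(157/3) = 106917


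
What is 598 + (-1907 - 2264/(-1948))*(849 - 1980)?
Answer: 1050020959/487 ≈ 2.1561e+6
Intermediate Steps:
598 + (-1907 - 2264/(-1948))*(849 - 1980) = 598 + (-1907 - 2264*(-1/1948))*(-1131) = 598 + (-1907 + 566/487)*(-1131) = 598 - 928143/487*(-1131) = 598 + 1049729733/487 = 1050020959/487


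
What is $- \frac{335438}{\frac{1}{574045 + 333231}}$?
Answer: $-304334846888$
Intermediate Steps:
$- \frac{335438}{\frac{1}{574045 + 333231}} = - \frac{335438}{\frac{1}{907276}} = - 335438 \frac{1}{\frac{1}{907276}} = \left(-335438\right) 907276 = -304334846888$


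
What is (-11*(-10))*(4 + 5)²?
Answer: 8910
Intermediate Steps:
(-11*(-10))*(4 + 5)² = 110*9² = 110*81 = 8910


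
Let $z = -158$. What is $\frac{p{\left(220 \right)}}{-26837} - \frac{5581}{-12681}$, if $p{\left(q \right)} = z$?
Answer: $\frac{151780895}{340319997} \approx 0.44599$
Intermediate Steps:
$p{\left(q \right)} = -158$
$\frac{p{\left(220 \right)}}{-26837} - \frac{5581}{-12681} = - \frac{158}{-26837} - \frac{5581}{-12681} = \left(-158\right) \left(- \frac{1}{26837}\right) - - \frac{5581}{12681} = \frac{158}{26837} + \frac{5581}{12681} = \frac{151780895}{340319997}$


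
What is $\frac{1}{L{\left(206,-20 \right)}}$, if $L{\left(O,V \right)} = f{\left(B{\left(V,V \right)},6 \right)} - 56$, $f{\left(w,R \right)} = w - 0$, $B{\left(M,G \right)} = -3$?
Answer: $- \frac{1}{59} \approx -0.016949$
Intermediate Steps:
$f{\left(w,R \right)} = w$ ($f{\left(w,R \right)} = w + 0 = w$)
$L{\left(O,V \right)} = -59$ ($L{\left(O,V \right)} = -3 - 56 = -59$)
$\frac{1}{L{\left(206,-20 \right)}} = \frac{1}{-59} = - \frac{1}{59}$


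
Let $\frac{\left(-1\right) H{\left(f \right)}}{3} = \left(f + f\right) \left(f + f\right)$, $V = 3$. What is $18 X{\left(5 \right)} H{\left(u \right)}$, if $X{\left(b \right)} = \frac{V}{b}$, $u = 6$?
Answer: $- \frac{23328}{5} \approx -4665.6$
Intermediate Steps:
$X{\left(b \right)} = \frac{3}{b}$
$H{\left(f \right)} = - 12 f^{2}$ ($H{\left(f \right)} = - 3 \left(f + f\right) \left(f + f\right) = - 3 \cdot 2 f 2 f = - 3 \cdot 4 f^{2} = - 12 f^{2}$)
$18 X{\left(5 \right)} H{\left(u \right)} = 18 \cdot \frac{3}{5} \left(- 12 \cdot 6^{2}\right) = 18 \cdot 3 \cdot \frac{1}{5} \left(\left(-12\right) 36\right) = 18 \cdot \frac{3}{5} \left(-432\right) = \frac{54}{5} \left(-432\right) = - \frac{23328}{5}$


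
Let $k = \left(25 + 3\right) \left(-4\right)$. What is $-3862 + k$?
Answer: $-3974$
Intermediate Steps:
$k = -112$ ($k = 28 \left(-4\right) = -112$)
$-3862 + k = -3862 - 112 = -3974$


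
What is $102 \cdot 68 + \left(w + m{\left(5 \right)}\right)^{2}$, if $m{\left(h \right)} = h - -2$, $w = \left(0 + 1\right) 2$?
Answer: $7017$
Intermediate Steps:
$w = 2$ ($w = 1 \cdot 2 = 2$)
$m{\left(h \right)} = 2 + h$ ($m{\left(h \right)} = h + 2 = 2 + h$)
$102 \cdot 68 + \left(w + m{\left(5 \right)}\right)^{2} = 102 \cdot 68 + \left(2 + \left(2 + 5\right)\right)^{2} = 6936 + \left(2 + 7\right)^{2} = 6936 + 9^{2} = 6936 + 81 = 7017$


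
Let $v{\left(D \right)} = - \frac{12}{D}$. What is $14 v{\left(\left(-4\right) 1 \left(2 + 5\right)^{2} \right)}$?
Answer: $\frac{6}{7} \approx 0.85714$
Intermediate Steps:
$14 v{\left(\left(-4\right) 1 \left(2 + 5\right)^{2} \right)} = 14 \left(- \frac{12}{\left(-4\right) 1 \left(2 + 5\right)^{2}}\right) = 14 \left(- \frac{12}{\left(-4\right) 7^{2}}\right) = 14 \left(- \frac{12}{\left(-4\right) 49}\right) = 14 \left(- \frac{12}{-196}\right) = 14 \left(\left(-12\right) \left(- \frac{1}{196}\right)\right) = 14 \cdot \frac{3}{49} = \frac{6}{7}$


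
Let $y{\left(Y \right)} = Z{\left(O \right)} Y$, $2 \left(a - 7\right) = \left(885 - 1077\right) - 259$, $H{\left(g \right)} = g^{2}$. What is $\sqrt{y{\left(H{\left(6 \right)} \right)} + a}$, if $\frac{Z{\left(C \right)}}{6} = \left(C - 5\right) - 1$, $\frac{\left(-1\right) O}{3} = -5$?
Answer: $\frac{\sqrt{6902}}{2} \approx 41.539$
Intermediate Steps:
$O = 15$ ($O = \left(-3\right) \left(-5\right) = 15$)
$Z{\left(C \right)} = -36 + 6 C$ ($Z{\left(C \right)} = 6 \left(\left(C - 5\right) - 1\right) = 6 \left(\left(-5 + C\right) - 1\right) = 6 \left(-6 + C\right) = -36 + 6 C$)
$a = - \frac{437}{2}$ ($a = 7 + \frac{\left(885 - 1077\right) - 259}{2} = 7 + \frac{-192 - 259}{2} = 7 + \frac{1}{2} \left(-451\right) = 7 - \frac{451}{2} = - \frac{437}{2} \approx -218.5$)
$y{\left(Y \right)} = 54 Y$ ($y{\left(Y \right)} = \left(-36 + 6 \cdot 15\right) Y = \left(-36 + 90\right) Y = 54 Y$)
$\sqrt{y{\left(H{\left(6 \right)} \right)} + a} = \sqrt{54 \cdot 6^{2} - \frac{437}{2}} = \sqrt{54 \cdot 36 - \frac{437}{2}} = \sqrt{1944 - \frac{437}{2}} = \sqrt{\frac{3451}{2}} = \frac{\sqrt{6902}}{2}$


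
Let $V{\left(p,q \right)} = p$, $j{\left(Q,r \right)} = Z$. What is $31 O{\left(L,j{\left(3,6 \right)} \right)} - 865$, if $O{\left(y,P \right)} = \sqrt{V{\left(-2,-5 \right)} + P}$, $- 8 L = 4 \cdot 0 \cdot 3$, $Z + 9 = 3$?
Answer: $-865 + 62 i \sqrt{2} \approx -865.0 + 87.681 i$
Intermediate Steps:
$Z = -6$ ($Z = -9 + 3 = -6$)
$L = 0$ ($L = - \frac{4 \cdot 0 \cdot 3}{8} = - \frac{0 \cdot 3}{8} = \left(- \frac{1}{8}\right) 0 = 0$)
$j{\left(Q,r \right)} = -6$
$O{\left(y,P \right)} = \sqrt{-2 + P}$
$31 O{\left(L,j{\left(3,6 \right)} \right)} - 865 = 31 \sqrt{-2 - 6} - 865 = 31 \sqrt{-8} - 865 = 31 \cdot 2 i \sqrt{2} - 865 = 62 i \sqrt{2} - 865 = -865 + 62 i \sqrt{2}$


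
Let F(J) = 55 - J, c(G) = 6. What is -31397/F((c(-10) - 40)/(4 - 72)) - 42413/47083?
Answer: -2961152919/5132047 ≈ -576.99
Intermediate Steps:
-31397/F((c(-10) - 40)/(4 - 72)) - 42413/47083 = -31397/(55 - (6 - 40)/(4 - 72)) - 42413/47083 = -31397/(55 - (-34)/(-68)) - 42413*1/47083 = -31397/(55 - (-34)*(-1)/68) - 42413/47083 = -31397/(55 - 1*½) - 42413/47083 = -31397/(55 - ½) - 42413/47083 = -31397/109/2 - 42413/47083 = -31397*2/109 - 42413/47083 = -62794/109 - 42413/47083 = -2961152919/5132047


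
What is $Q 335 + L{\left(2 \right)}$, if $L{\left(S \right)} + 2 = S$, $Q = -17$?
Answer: $-5695$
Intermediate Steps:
$L{\left(S \right)} = -2 + S$
$Q 335 + L{\left(2 \right)} = \left(-17\right) 335 + \left(-2 + 2\right) = -5695 + 0 = -5695$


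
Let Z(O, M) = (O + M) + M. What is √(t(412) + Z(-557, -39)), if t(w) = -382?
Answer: 3*I*√113 ≈ 31.89*I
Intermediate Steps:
Z(O, M) = O + 2*M (Z(O, M) = (M + O) + M = O + 2*M)
√(t(412) + Z(-557, -39)) = √(-382 + (-557 + 2*(-39))) = √(-382 + (-557 - 78)) = √(-382 - 635) = √(-1017) = 3*I*√113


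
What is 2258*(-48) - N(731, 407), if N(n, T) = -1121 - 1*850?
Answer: -106413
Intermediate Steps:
N(n, T) = -1971 (N(n, T) = -1121 - 850 = -1971)
2258*(-48) - N(731, 407) = 2258*(-48) - 1*(-1971) = -108384 + 1971 = -106413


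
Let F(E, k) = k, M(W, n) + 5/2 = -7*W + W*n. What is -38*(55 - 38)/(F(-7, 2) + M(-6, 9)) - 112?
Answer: -1508/25 ≈ -60.320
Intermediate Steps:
M(W, n) = -5/2 - 7*W + W*n (M(W, n) = -5/2 + (-7*W + W*n) = -5/2 - 7*W + W*n)
-38*(55 - 38)/(F(-7, 2) + M(-6, 9)) - 112 = -38*(55 - 38)/(2 + (-5/2 - 7*(-6) - 6*9)) - 112 = -646/(2 + (-5/2 + 42 - 54)) - 112 = -646/(2 - 29/2) - 112 = -646/(-25/2) - 112 = -646*(-2)/25 - 112 = -38*(-34/25) - 112 = 1292/25 - 112 = -1508/25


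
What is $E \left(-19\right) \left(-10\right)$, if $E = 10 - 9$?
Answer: $190$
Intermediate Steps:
$E = 1$
$E \left(-19\right) \left(-10\right) = 1 \left(-19\right) \left(-10\right) = \left(-19\right) \left(-10\right) = 190$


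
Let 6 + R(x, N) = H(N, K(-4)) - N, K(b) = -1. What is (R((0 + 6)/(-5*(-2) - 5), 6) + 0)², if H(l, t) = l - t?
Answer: 25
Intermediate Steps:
R(x, N) = -5 (R(x, N) = -6 + ((N - 1*(-1)) - N) = -6 + ((N + 1) - N) = -6 + ((1 + N) - N) = -6 + 1 = -5)
(R((0 + 6)/(-5*(-2) - 5), 6) + 0)² = (-5 + 0)² = (-5)² = 25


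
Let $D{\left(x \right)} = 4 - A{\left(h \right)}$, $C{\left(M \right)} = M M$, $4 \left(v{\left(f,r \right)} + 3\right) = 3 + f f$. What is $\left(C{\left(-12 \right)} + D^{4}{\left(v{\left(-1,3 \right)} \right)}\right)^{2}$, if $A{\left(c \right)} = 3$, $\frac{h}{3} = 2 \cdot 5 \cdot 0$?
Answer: $21025$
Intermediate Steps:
$h = 0$ ($h = 3 \cdot 2 \cdot 5 \cdot 0 = 3 \cdot 10 \cdot 0 = 3 \cdot 0 = 0$)
$v{\left(f,r \right)} = - \frac{9}{4} + \frac{f^{2}}{4}$ ($v{\left(f,r \right)} = -3 + \frac{3 + f f}{4} = -3 + \frac{3 + f^{2}}{4} = -3 + \left(\frac{3}{4} + \frac{f^{2}}{4}\right) = - \frac{9}{4} + \frac{f^{2}}{4}$)
$C{\left(M \right)} = M^{2}$
$D{\left(x \right)} = 1$ ($D{\left(x \right)} = 4 - 3 = 1$)
$\left(C{\left(-12 \right)} + D^{4}{\left(v{\left(-1,3 \right)} \right)}\right)^{2} = \left(\left(-12\right)^{2} + 1^{4}\right)^{2} = \left(144 + 1\right)^{2} = 145^{2} = 21025$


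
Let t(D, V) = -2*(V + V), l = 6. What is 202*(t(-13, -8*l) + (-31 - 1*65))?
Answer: 19392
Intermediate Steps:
t(D, V) = -4*V
202*(t(-13, -8*l) + (-31 - 1*65)) = 202*(-(-32)*6 + (-31 - 1*65)) = 202*(-4*(-48) + (-31 - 65)) = 202*(192 - 96) = 202*96 = 19392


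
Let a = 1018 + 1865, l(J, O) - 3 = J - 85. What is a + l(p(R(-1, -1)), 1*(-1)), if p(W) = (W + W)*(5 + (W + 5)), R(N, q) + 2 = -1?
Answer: 2759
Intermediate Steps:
R(N, q) = -3 (R(N, q) = -2 - 1 = -3)
p(W) = 2*W*(10 + W) (p(W) = (2*W)*(5 + (5 + W)) = (2*W)*(10 + W) = 2*W*(10 + W))
l(J, O) = -82 + J (l(J, O) = 3 + (J - 85) = 3 + (-85 + J) = -82 + J)
a = 2883
a + l(p(R(-1, -1)), 1*(-1)) = 2883 + (-82 + 2*(-3)*(10 - 3)) = 2883 + (-82 + 2*(-3)*7) = 2883 + (-82 - 42) = 2883 - 124 = 2759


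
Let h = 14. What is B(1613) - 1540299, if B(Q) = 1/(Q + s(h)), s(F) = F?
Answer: -2506066472/1627 ≈ -1.5403e+6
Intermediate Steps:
B(Q) = 1/(14 + Q) (B(Q) = 1/(Q + 14) = 1/(14 + Q))
B(1613) - 1540299 = 1/(14 + 1613) - 1540299 = 1/1627 - 1540299 = -2506066472/1627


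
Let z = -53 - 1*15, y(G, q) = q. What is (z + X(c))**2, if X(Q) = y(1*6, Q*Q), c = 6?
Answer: 1024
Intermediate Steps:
X(Q) = Q**2 (X(Q) = Q*Q = Q**2)
z = -68 (z = -53 - 15 = -68)
(z + X(c))**2 = (-68 + 6**2)**2 = (-68 + 36)**2 = (-32)**2 = 1024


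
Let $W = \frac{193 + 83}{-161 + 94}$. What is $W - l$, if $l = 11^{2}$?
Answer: $- \frac{8383}{67} \approx -125.12$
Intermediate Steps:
$W = - \frac{276}{67}$ ($W = \frac{276}{-67} = 276 \left(- \frac{1}{67}\right) = - \frac{276}{67} \approx -4.1194$)
$l = 121$
$W - l = - \frac{276}{67} - 121 = - \frac{8383}{67}$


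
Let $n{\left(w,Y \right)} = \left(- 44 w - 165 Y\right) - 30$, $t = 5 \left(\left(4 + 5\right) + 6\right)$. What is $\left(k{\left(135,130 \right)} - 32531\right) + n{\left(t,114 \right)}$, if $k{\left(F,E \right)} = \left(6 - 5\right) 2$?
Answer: $-54669$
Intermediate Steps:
$k{\left(F,E \right)} = 2$ ($k{\left(F,E \right)} = 1 \cdot 2 = 2$)
$t = 75$ ($t = 5 \left(9 + 6\right) = 5 \cdot 15 = 75$)
$n{\left(w,Y \right)} = -30 - 165 Y - 44 w$ ($n{\left(w,Y \right)} = \left(- 165 Y - 44 w\right) - 30 = -30 - 165 Y - 44 w$)
$\left(k{\left(135,130 \right)} - 32531\right) + n{\left(t,114 \right)} = \left(2 - 32531\right) - 22140 = -32529 - 22140 = -54669$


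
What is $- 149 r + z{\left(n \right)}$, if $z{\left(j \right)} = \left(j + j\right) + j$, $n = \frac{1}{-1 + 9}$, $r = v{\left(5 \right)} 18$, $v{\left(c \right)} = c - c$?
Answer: $\frac{3}{8} \approx 0.375$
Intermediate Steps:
$v{\left(c \right)} = 0$
$r = 0$ ($r = 0 \cdot 18 = 0$)
$n = \frac{1}{8} \approx 0.125$
$z{\left(j \right)} = 3 j$ ($z{\left(j \right)} = 2 j + j = 3 j$)
$- 149 r + z{\left(n \right)} = \left(-149\right) 0 + 3 \cdot \frac{1}{8} = 0 + \frac{3}{8} = \frac{3}{8}$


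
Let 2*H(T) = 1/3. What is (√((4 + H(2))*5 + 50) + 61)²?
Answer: 22751/6 + 305*√102/3 ≈ 4818.6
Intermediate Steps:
H(T) = ⅙ (H(T) = (½)/3 = (½)*(⅓) = ⅙)
(√((4 + H(2))*5 + 50) + 61)² = (√((4 + ⅙)*5 + 50) + 61)² = (√((25/6)*5 + 50) + 61)² = (√(125/6 + 50) + 61)² = (√(425/6) + 61)² = (5*√102/6 + 61)² = (61 + 5*√102/6)²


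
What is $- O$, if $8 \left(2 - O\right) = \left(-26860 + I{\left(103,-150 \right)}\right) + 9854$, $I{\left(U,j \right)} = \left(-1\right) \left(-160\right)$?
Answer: $- \frac{8431}{4} \approx -2107.8$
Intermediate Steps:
$I{\left(U,j \right)} = 160$
$O = \frac{8431}{4}$ ($O = 2 - \frac{\left(-26860 + 160\right) + 9854}{8} = 2 - \frac{-26700 + 9854}{8} = 2 - - \frac{8423}{4} = 2 + \frac{8423}{4} = \frac{8431}{4} \approx 2107.8$)
$- O = \left(-1\right) \frac{8431}{4} = - \frac{8431}{4}$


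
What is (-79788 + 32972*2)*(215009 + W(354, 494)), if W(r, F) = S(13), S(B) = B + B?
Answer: -2976944540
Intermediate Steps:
S(B) = 2*B
W(r, F) = 26 (W(r, F) = 2*13 = 26)
(-79788 + 32972*2)*(215009 + W(354, 494)) = (-79788 + 32972*2)*(215009 + 26) = (-79788 + 65944)*215035 = -13844*215035 = -2976944540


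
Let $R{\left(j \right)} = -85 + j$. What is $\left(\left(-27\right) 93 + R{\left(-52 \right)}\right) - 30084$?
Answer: $-32732$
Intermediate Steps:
$\left(\left(-27\right) 93 + R{\left(-52 \right)}\right) - 30084 = \left(\left(-27\right) 93 - 137\right) - 30084 = \left(-2511 - 137\right) - 30084 = -2648 - 30084 = -32732$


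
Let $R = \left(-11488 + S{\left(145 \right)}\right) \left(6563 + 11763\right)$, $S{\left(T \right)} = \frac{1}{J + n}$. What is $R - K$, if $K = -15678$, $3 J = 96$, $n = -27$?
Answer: $- \frac{1052548724}{5} \approx -2.1051 \cdot 10^{8}$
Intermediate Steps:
$J = 32$ ($J = \frac{1}{3} \cdot 96 = 32$)
$S{\left(T \right)} = \frac{1}{5}$ ($S{\left(T \right)} = \frac{1}{32 - 27} = \frac{1}{5}$)
$R = - \frac{1052627114}{5}$ ($R = \left(-11488 + \frac{1}{5}\right) \left(6563 + 11763\right) = \left(- \frac{57439}{5}\right) 18326 = - \frac{1052627114}{5} \approx -2.1053 \cdot 10^{8}$)
$R - K = - \frac{1052627114}{5} - -15678 = - \frac{1052627114}{5} + 15678 = - \frac{1052548724}{5}$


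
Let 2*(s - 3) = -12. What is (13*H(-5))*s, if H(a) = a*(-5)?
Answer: -975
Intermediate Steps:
H(a) = -5*a
s = -3 (s = 3 + (½)*(-12) = 3 - 6 = -3)
(13*H(-5))*s = (13*(-5*(-5)))*(-3) = (13*25)*(-3) = 325*(-3) = -975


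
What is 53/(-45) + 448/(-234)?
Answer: -201/65 ≈ -3.0923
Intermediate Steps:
53/(-45) + 448/(-234) = 53*(-1/45) + 448*(-1/234) = -53/45 - 224/117 = -201/65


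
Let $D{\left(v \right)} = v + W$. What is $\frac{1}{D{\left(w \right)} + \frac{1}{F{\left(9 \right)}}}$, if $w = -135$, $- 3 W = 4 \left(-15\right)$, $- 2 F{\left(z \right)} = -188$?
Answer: $- \frac{94}{10809} \approx -0.0086965$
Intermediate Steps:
$F{\left(z \right)} = 94$ ($F{\left(z \right)} = \left(- \frac{1}{2}\right) \left(-188\right) = 94$)
$W = 20$ ($W = - \frac{4 \left(-15\right)}{3} = \left(- \frac{1}{3}\right) \left(-60\right) = 20$)
$D{\left(v \right)} = 20 + v$ ($D{\left(v \right)} = v + 20 = 20 + v$)
$\frac{1}{D{\left(w \right)} + \frac{1}{F{\left(9 \right)}}} = \frac{1}{\left(20 - 135\right) + \frac{1}{94}} = \frac{1}{-115 + \frac{1}{94}} = \frac{1}{- \frac{10809}{94}} = - \frac{94}{10809}$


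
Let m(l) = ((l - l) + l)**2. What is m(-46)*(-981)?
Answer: -2075796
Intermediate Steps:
m(l) = l**2 (m(l) = (0 + l)**2 = l**2)
m(-46)*(-981) = (-46)**2*(-981) = 2116*(-981) = -2075796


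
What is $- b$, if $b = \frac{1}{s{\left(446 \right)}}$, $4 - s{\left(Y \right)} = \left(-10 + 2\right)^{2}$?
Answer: $\frac{1}{60} \approx 0.016667$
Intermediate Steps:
$s{\left(Y \right)} = -60$ ($s{\left(Y \right)} = 4 - \left(-10 + 2\right)^{2} = 4 - \left(-8\right)^{2} = 4 - 64 = -60$)
$b = - \frac{1}{60}$ ($b = \frac{1}{-60} = - \frac{1}{60} \approx -0.016667$)
$- b = \left(-1\right) \left(- \frac{1}{60}\right) = \frac{1}{60}$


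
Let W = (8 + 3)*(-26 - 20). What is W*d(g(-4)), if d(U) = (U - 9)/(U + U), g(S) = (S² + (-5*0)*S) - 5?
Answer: -46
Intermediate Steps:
g(S) = -5 + S² (g(S) = (S² + 0*S) - 5 = (S² + 0) - 5 = S² - 5 = -5 + S²)
d(U) = (-9 + U)/(2*U) (d(U) = (-9 + U)/((2*U)) = (-9 + U)*(1/(2*U)) = (-9 + U)/(2*U))
W = -506 (W = 11*(-46) = -506)
W*d(g(-4)) = -253*(-9 + (-5 + (-4)²))/(-5 + (-4)²) = -253*(-9 + (-5 + 16))/(-5 + 16) = -253*(-9 + 11)/11 = -253*2/11 = -506*1/11 = -46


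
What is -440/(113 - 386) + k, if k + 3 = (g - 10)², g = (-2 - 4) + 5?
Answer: 32654/273 ≈ 119.61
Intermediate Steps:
g = -1 (g = -6 + 5 = -1)
k = 118 (k = -3 + (-1 - 10)² = -3 + (-11)² = -3 + 121 = 118)
-440/(113 - 386) + k = -440/(113 - 386) + 118 = -440/(-273) + 118 = -1/273*(-440) + 118 = 440/273 + 118 = 32654/273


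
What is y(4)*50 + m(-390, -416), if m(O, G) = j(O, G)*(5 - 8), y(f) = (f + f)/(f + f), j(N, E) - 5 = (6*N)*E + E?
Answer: -2919037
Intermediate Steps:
j(N, E) = 5 + E + 6*E*N (j(N, E) = 5 + ((6*N)*E + E) = 5 + (6*E*N + E) = 5 + (E + 6*E*N) = 5 + E + 6*E*N)
y(f) = 1 (y(f) = (2*f)/((2*f)) = (2*f)*(1/(2*f)) = 1)
m(O, G) = -15 - 3*G - 18*G*O (m(O, G) = (5 + G + 6*G*O)*(5 - 8) = (5 + G + 6*G*O)*(-3) = -15 - 3*G - 18*G*O)
y(4)*50 + m(-390, -416) = 1*50 + (-15 - 3*(-416) - 18*(-416)*(-390)) = 50 + (-15 + 1248 - 2920320) = 50 - 2919087 = -2919037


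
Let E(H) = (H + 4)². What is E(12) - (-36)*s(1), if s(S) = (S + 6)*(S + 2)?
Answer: 1012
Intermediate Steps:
s(S) = (2 + S)*(6 + S) (s(S) = (6 + S)*(2 + S) = (2 + S)*(6 + S))
E(H) = (4 + H)²
E(12) - (-36)*s(1) = (4 + 12)² - (-36)*(12 + 1² + 8*1) = 16² - (-36)*(12 + 1 + 8) = 256 - (-36)*21 = 256 - 9*(-84) = 256 + 756 = 1012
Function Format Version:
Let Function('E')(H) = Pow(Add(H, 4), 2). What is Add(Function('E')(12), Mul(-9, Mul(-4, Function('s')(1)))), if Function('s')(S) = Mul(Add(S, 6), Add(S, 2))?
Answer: 1012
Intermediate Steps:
Function('s')(S) = Mul(Add(2, S), Add(6, S)) (Function('s')(S) = Mul(Add(6, S), Add(2, S)) = Mul(Add(2, S), Add(6, S)))
Function('E')(H) = Pow(Add(4, H), 2)
Add(Function('E')(12), Mul(-9, Mul(-4, Function('s')(1)))) = Add(Pow(Add(4, 12), 2), Mul(-9, Mul(-4, Add(12, Pow(1, 2), Mul(8, 1))))) = Add(Pow(16, 2), Mul(-9, Mul(-4, Add(12, 1, 8)))) = Add(256, Mul(-9, Mul(-4, 21))) = Add(256, Mul(-9, -84)) = Add(256, 756) = 1012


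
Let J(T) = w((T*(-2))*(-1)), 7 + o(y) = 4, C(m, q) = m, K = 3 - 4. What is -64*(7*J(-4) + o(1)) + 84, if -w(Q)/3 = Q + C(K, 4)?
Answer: -11820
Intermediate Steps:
K = -1
o(y) = -3 (o(y) = -7 + 4 = -3)
w(Q) = 3 - 3*Q (w(Q) = -3*(Q - 1) = -3*(-1 + Q) = 3 - 3*Q)
J(T) = 3 - 6*T (J(T) = 3 - 3*T*(-2)*(-1) = 3 - 3*(-2*T)*(-1) = 3 - 6*T)
-64*(7*J(-4) + o(1)) + 84 = -64*(7*(3 - 6*(-4)) - 3) + 84 = -64*(7*(3 + 24) - 3) + 84 = -64*(7*27 - 3) + 84 = -64*(189 - 3) + 84 = -64*186 + 84 = -11904 + 84 = -11820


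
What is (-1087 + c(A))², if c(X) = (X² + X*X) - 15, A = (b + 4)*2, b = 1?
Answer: 813604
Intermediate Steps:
A = 10 (A = (1 + 4)*2 = 5*2 = 10)
c(X) = -15 + 2*X² (c(X) = (X² + X²) - 15 = 2*X² - 15 = -15 + 2*X²)
(-1087 + c(A))² = (-1087 + (-15 + 2*10²))² = (-1087 + (-15 + 2*100))² = (-1087 + (-15 + 200))² = (-1087 + 185)² = (-902)² = 813604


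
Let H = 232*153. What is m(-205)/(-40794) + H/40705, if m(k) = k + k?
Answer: 732356437/830259885 ≈ 0.88208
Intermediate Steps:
m(k) = 2*k
H = 35496
m(-205)/(-40794) + H/40705 = (2*(-205))/(-40794) + 35496/40705 = -410*(-1/40794) + 35496*(1/40705) = 205/20397 + 35496/40705 = 732356437/830259885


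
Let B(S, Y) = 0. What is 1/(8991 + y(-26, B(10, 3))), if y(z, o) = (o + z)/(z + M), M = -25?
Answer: 51/458567 ≈ 0.00011122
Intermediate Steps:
y(z, o) = (o + z)/(-25 + z) (y(z, o) = (o + z)/(z - 25) = (o + z)/(-25 + z))
1/(8991 + y(-26, B(10, 3))) = 1/(8991 + (0 - 26)/(-25 - 26)) = 1/(8991 - 26/(-51)) = 1/(8991 - 1/51*(-26)) = 1/(8991 + 26/51) = 1/(458567/51) = 51/458567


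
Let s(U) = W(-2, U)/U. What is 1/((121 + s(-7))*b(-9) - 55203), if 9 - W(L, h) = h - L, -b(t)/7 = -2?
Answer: -1/53537 ≈ -1.8679e-5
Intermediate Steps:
b(t) = 14 (b(t) = -7*(-2) = 14)
W(L, h) = 9 + L - h (W(L, h) = 9 - (h - L) = 9 + (L - h) = 9 + L - h)
s(U) = (7 - U)/U (s(U) = (9 - 2 - U)/U = (7 - U)/U)
1/((121 + s(-7))*b(-9) - 55203) = 1/((121 + (7 - 1*(-7))/(-7))*14 - 55203) = 1/((121 - (7 + 7)/7)*14 - 55203) = 1/((121 - 1/7*14)*14 - 55203) = 1/((121 - 2)*14 - 55203) = 1/(119*14 - 55203) = 1/(1666 - 55203) = 1/(-53537) = -1/53537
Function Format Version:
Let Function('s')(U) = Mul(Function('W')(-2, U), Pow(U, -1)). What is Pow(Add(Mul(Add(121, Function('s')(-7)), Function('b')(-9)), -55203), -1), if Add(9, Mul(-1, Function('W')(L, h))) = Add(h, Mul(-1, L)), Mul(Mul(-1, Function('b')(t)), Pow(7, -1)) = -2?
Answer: Rational(-1, 53537) ≈ -1.8679e-5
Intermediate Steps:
Function('b')(t) = 14 (Function('b')(t) = Mul(-7, -2) = 14)
Function('W')(L, h) = Add(9, L, Mul(-1, h)) (Function('W')(L, h) = Add(9, Mul(-1, Add(h, Mul(-1, L)))) = Add(9, Add(L, Mul(-1, h))) = Add(9, L, Mul(-1, h)))
Function('s')(U) = Mul(Pow(U, -1), Add(7, Mul(-1, U))) (Function('s')(U) = Mul(Add(9, -2, Mul(-1, U)), Pow(U, -1)) = Mul(Add(7, Mul(-1, U)), Pow(U, -1)) = Mul(Pow(U, -1), Add(7, Mul(-1, U))))
Pow(Add(Mul(Add(121, Function('s')(-7)), Function('b')(-9)), -55203), -1) = Pow(Add(Mul(Add(121, Mul(Pow(-7, -1), Add(7, Mul(-1, -7)))), 14), -55203), -1) = Pow(Add(Mul(Add(121, Mul(Rational(-1, 7), Add(7, 7))), 14), -55203), -1) = Pow(Add(Mul(Add(121, Mul(Rational(-1, 7), 14)), 14), -55203), -1) = Pow(Add(Mul(Add(121, -2), 14), -55203), -1) = Pow(Add(Mul(119, 14), -55203), -1) = Pow(Add(1666, -55203), -1) = Pow(-53537, -1) = Rational(-1, 53537)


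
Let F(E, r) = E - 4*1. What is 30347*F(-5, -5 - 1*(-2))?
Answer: -273123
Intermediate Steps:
F(E, r) = -4 + E (F(E, r) = E - 4 = -4 + E)
30347*F(-5, -5 - 1*(-2)) = 30347*(-4 - 5) = 30347*(-9) = -273123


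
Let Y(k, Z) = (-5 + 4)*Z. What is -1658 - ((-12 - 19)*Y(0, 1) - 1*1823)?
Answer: 134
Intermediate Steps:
Y(k, Z) = -Z
-1658 - ((-12 - 19)*Y(0, 1) - 1*1823) = -1658 - ((-12 - 19)*(-1*1) - 1*1823) = -1658 - (-31*(-1) - 1823) = -1658 - (31 - 1823) = -1658 - 1*(-1792) = -1658 + 1792 = 134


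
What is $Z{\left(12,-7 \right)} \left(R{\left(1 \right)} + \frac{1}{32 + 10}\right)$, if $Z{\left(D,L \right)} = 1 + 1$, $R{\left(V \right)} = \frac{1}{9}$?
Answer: $\frac{17}{63} \approx 0.26984$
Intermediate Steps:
$R{\left(V \right)} = \frac{1}{9}$
$Z{\left(D,L \right)} = 2$
$Z{\left(12,-7 \right)} \left(R{\left(1 \right)} + \frac{1}{32 + 10}\right) = 2 \left(\frac{1}{9} + \frac{1}{32 + 10}\right) = 2 \left(\frac{1}{9} + \frac{1}{42}\right) = 2 \cdot \frac{17}{126} = \frac{17}{63}$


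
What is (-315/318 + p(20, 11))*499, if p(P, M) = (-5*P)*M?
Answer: -58235795/106 ≈ -5.4939e+5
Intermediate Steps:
p(P, M) = -5*M*P
(-315/318 + p(20, 11))*499 = (-315/318 - 5*11*20)*499 = (-315*1/318 - 1100)*499 = (-105/106 - 1100)*499 = -116705/106*499 = -58235795/106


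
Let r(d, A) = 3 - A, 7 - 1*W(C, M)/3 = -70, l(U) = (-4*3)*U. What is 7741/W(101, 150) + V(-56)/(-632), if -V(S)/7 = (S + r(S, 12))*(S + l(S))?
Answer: -7481546/18249 ≈ -409.97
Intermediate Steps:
l(U) = -12*U
W(C, M) = 231 (W(C, M) = 21 - 3*(-70) = 21 + 210 = 231)
V(S) = 77*S*(-9 + S) (V(S) = -7*(S + (3 - 1*12))*(S - 12*S) = -7*(S + (3 - 12))*(-11*S) = -7*(S - 9)*(-11*S) = -7*(-9 + S)*(-11*S) = -(-77)*S*(-9 + S) = 77*S*(-9 + S))
7741/W(101, 150) + V(-56)/(-632) = 7741/231 + (77*(-56)*(-9 - 56))/(-632) = 7741*(1/231) + (77*(-56)*(-65))*(-1/632) = 7741/231 + 280280*(-1/632) = 7741/231 - 35035/79 = -7481546/18249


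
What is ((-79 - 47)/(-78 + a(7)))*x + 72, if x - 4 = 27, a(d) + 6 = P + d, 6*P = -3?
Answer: 612/5 ≈ 122.40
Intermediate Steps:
P = -½ (P = (⅙)*(-3) = -½ ≈ -0.50000)
a(d) = -13/2 + d (a(d) = -6 + (-½ + d) = -13/2 + d)
x = 31 (x = 4 + 27 = 31)
((-79 - 47)/(-78 + a(7)))*x + 72 = ((-79 - 47)/(-78 + (-13/2 + 7)))*31 + 72 = -126/(-78 + ½)*31 + 72 = -126/(-155/2)*31 + 72 = -126*(-2/155)*31 + 72 = (252/155)*31 + 72 = 252/5 + 72 = 612/5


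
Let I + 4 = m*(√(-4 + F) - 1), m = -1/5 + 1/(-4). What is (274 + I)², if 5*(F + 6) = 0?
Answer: 29256471/400 - 48681*I*√10/200 ≈ 73141.0 - 769.71*I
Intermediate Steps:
F = -6 (F = -6 + (⅕)*0 = -6 + 0 = -6)
m = -9/20 (m = -1*⅕ + 1*(-¼) = -⅕ - ¼ = -9/20 ≈ -0.45000)
I = -71/20 - 9*I*√10/20 (I = -4 - 9*(√(-4 - 6) - 1)/20 = -4 - 9*(√(-10) - 1)/20 = -4 - 9*(I*√10 - 1)/20 = -4 - 9*(-1 + I*√10)/20 = -4 + (9/20 - 9*I*√10/20) = -71/20 - 9*I*√10/20 ≈ -3.55 - 1.423*I)
(274 + I)² = (274 + (-71/20 - 9*I*√10/20))² = (5409/20 - 9*I*√10/20)²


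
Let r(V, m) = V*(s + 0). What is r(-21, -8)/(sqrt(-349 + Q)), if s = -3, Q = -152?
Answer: -21*I*sqrt(501)/167 ≈ -2.8146*I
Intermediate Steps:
r(V, m) = -3*V (r(V, m) = V*(-3 + 0) = V*(-3) = -3*V)
r(-21, -8)/(sqrt(-349 + Q)) = (-3*(-21))/(sqrt(-349 - 152)) = 63/(sqrt(-501)) = 63/((I*sqrt(501))) = 63*(-I*sqrt(501)/501) = -21*I*sqrt(501)/167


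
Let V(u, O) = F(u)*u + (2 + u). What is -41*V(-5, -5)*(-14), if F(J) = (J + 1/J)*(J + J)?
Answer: -150962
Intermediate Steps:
F(J) = 2*J*(J + 1/J) (F(J) = (J + 1/J)*(2*J) = 2*J*(J + 1/J))
V(u, O) = 2 + u + u*(2 + 2*u²) (V(u, O) = (2 + 2*u²)*u + (2 + u) = u*(2 + 2*u²) + (2 + u) = 2 + u + u*(2 + 2*u²))
-41*V(-5, -5)*(-14) = -41*(2 + 2*(-5)³ + 3*(-5))*(-14) = -41*(2 + 2*(-125) - 15)*(-14) = -41*(2 - 250 - 15)*(-14) = -41*(-263)*(-14) = 10783*(-14) = -150962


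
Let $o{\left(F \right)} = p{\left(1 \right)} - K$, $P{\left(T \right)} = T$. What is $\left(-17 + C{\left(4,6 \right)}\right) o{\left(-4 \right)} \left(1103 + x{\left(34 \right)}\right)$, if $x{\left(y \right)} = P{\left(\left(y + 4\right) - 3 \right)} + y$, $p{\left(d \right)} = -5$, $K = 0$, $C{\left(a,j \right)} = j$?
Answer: $64460$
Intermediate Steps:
$x{\left(y \right)} = 1 + 2 y$ ($x{\left(y \right)} = \left(\left(y + 4\right) - 3\right) + y = \left(\left(4 + y\right) - 3\right) + y = \left(1 + y\right) + y = 1 + 2 y$)
$o{\left(F \right)} = -5$ ($o{\left(F \right)} = -5 - 0 = -5 + 0 = -5$)
$\left(-17 + C{\left(4,6 \right)}\right) o{\left(-4 \right)} \left(1103 + x{\left(34 \right)}\right) = \left(-17 + 6\right) \left(-5\right) \left(1103 + \left(1 + 2 \cdot 34\right)\right) = \left(-11\right) \left(-5\right) \left(1103 + \left(1 + 68\right)\right) = 55 \left(1103 + 69\right) = 55 \cdot 1172 = 64460$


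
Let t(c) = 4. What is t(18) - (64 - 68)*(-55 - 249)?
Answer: -1212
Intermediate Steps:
t(18) - (64 - 68)*(-55 - 249) = 4 - (64 - 68)*(-55 - 249) = 4 - (-4)*(-304) = 4 - 1*1216 = 4 - 1216 = -1212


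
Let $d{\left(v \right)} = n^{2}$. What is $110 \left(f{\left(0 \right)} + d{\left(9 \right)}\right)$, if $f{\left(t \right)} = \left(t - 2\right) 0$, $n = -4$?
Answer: $1760$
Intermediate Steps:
$f{\left(t \right)} = 0$ ($f{\left(t \right)} = \left(-2 + t\right) 0 = 0$)
$d{\left(v \right)} = 16$ ($d{\left(v \right)} = \left(-4\right)^{2} = 16$)
$110 \left(f{\left(0 \right)} + d{\left(9 \right)}\right) = 110 \left(0 + 16\right) = 110 \cdot 16 = 1760$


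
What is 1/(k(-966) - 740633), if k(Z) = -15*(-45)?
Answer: -1/739958 ≈ -1.3514e-6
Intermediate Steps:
k(Z) = 675
1/(k(-966) - 740633) = 1/(675 - 740633) = 1/(-739958) = -1/739958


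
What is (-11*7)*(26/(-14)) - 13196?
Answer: -13053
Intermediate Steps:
(-11*7)*(26/(-14)) - 13196 = -2002*(-1)/14 - 13196 = -77*(-13/7) - 13196 = 143 - 13196 = -13053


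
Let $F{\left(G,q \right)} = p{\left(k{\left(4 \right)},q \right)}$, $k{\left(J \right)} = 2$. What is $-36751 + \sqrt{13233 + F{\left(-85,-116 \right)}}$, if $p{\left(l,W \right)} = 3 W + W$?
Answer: $-36638$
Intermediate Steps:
$p{\left(l,W \right)} = 4 W$
$F{\left(G,q \right)} = 4 q$
$-36751 + \sqrt{13233 + F{\left(-85,-116 \right)}} = -36751 + \sqrt{13233 + 4 \left(-116\right)} = -36751 + \sqrt{13233 - 464} = -36751 + \sqrt{12769} = -36751 + 113 = -36638$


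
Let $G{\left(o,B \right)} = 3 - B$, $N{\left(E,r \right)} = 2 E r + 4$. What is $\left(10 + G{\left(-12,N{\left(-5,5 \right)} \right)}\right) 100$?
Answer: $5900$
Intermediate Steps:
$N{\left(E,r \right)} = 4 + 2 E r$ ($N{\left(E,r \right)} = 2 E r + 4 = 4 + 2 E r$)
$\left(10 + G{\left(-12,N{\left(-5,5 \right)} \right)}\right) 100 = \left(10 - \left(1 + 2 \left(-5\right) 5\right)\right) 100 = \left(10 + \left(3 - \left(4 - 50\right)\right)\right) 100 = \left(10 + \left(3 - -46\right)\right) 100 = \left(10 + \left(3 + 46\right)\right) 100 = \left(10 + 49\right) 100 = 59 \cdot 100 = 5900$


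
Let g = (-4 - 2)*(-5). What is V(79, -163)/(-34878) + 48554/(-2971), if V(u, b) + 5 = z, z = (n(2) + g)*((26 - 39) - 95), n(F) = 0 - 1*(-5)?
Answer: -1682221177/103622538 ≈ -16.234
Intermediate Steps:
g = 30 (g = -6*(-5) = 30)
n(F) = 5 (n(F) = 0 + 5 = 5)
z = -3780 (z = (5 + 30)*((26 - 39) - 95) = 35*(-13 - 95) = 35*(-108) = -3780)
V(u, b) = -3785 (V(u, b) = -5 - 3780 = -3785)
V(79, -163)/(-34878) + 48554/(-2971) = -3785/(-34878) + 48554/(-2971) = -3785*(-1/34878) + 48554*(-1/2971) = 3785/34878 - 48554/2971 = -1682221177/103622538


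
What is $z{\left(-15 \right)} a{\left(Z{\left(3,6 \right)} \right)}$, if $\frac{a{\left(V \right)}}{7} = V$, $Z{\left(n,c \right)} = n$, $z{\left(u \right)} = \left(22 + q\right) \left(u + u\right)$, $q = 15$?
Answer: $-23310$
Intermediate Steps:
$z{\left(u \right)} = 74 u$ ($z{\left(u \right)} = \left(22 + 15\right) \left(u + u\right) = 37 \cdot 2 u = 74 u$)
$a{\left(V \right)} = 7 V$
$z{\left(-15 \right)} a{\left(Z{\left(3,6 \right)} \right)} = 74 \left(-15\right) 7 \cdot 3 = \left(-1110\right) 21 = -23310$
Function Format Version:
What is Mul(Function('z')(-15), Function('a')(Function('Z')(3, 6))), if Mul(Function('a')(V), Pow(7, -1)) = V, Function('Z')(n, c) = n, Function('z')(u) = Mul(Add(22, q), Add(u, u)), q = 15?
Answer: -23310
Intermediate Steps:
Function('z')(u) = Mul(74, u) (Function('z')(u) = Mul(Add(22, 15), Add(u, u)) = Mul(37, Mul(2, u)) = Mul(74, u))
Function('a')(V) = Mul(7, V)
Mul(Function('z')(-15), Function('a')(Function('Z')(3, 6))) = Mul(Mul(74, -15), Mul(7, 3)) = Mul(-1110, 21) = -23310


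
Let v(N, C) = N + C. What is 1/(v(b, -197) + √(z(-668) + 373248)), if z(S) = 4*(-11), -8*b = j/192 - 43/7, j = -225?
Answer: 2518731264/4299939200983 + 25690112*√93301/4299939200983 ≈ 0.0024107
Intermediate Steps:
b = 3277/3584 (b = -(-225/192 - 43/7)/8 = -(-225*1/192 - 43*⅐)/8 = -(-75/64 - 43/7)/8 = -⅛*(-3277/448) = 3277/3584 ≈ 0.91434)
z(S) = -44
v(N, C) = C + N
1/(v(b, -197) + √(z(-668) + 373248)) = 1/((-197 + 3277/3584) + √(-44 + 373248)) = 1/(-702771/3584 + √373204) = 1/(-702771/3584 + 2*√93301)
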